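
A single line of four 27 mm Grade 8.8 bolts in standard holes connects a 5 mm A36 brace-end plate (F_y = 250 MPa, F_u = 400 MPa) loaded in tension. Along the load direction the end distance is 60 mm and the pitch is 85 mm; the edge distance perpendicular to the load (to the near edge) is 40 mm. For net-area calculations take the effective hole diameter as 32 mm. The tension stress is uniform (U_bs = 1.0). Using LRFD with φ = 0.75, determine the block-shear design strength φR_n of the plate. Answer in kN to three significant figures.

213 kN

Shear plane L_v = 60 + 3·85 = 315 mm; A_gv = 315 × 5 = 1575 mm².
A_nv = (315 − 3.5·32) × 5 = 1015 mm².
A_nt = (40 − 0.5·32) × 5 = 120 mm².
0.6 F_u A_nv = 243.6 kN; 0.6 F_y A_gv = 236.2 kN → shear yielding governs the shear term.
R_n = 236.2 + 1.0 × 400 × 120 / 1000 = 284.2 kN.
Design strength φR_n = 0.75 × 284.2 = 213 kN.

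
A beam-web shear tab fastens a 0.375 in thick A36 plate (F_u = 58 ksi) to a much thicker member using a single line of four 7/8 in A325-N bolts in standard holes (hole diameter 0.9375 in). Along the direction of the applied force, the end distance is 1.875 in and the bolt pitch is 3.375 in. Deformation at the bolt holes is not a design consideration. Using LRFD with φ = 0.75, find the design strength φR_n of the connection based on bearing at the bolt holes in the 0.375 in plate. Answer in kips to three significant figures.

Per bolt r_n = 1.5 l_c t F_u ≤ 3.0 d t F_u; upper limit = 3.0 × 0.875 × 0.375 × 58 = 57.09 kips.
Edge bolt: l_c = 1.875 − 0.9375/2 = 1.406 in → 1.5 × 1.406 × 0.375 × 58 = 45.88 → r_n = 45.88 kips.
Interior bolts: l_c = 3.375 − 0.9375 = 2.438 in → 1.5 × 2.438 × 0.375 × 58 = 79.52 → r_n = 57.09 kips.
R_n = 1 × 45.88 + 3 × 57.09 = 217.2 kips.
Design strength φR_n = 0.75 × 217.2 = 163 kips.

163 kips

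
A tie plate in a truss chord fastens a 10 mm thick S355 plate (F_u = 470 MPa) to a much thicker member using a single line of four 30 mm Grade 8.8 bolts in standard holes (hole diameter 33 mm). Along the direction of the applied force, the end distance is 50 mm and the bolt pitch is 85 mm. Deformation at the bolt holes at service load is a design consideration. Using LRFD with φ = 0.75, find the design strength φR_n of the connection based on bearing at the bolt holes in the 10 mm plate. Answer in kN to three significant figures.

802 kN

Per bolt r_n = 1.2 l_c t F_u ≤ 2.4 d t F_u; upper limit = 2.4 × 30 × 10 × 470 / 1000 = 338.4 kN.
Edge bolt: l_c = 50 − 33/2 = 33.5 mm → 1.2 × 33.5 × 10 × 470 / 1000 = 188.9 → r_n = 188.9 kN.
Interior bolts: l_c = 85 − 33 = 52 mm → 1.2 × 52 × 10 × 470 / 1000 = 293.3 → r_n = 293.3 kN.
R_n = 1 × 188.9 + 3 × 293.3 = 1069 kN.
Design strength φR_n = 0.75 × 1069 = 802 kN.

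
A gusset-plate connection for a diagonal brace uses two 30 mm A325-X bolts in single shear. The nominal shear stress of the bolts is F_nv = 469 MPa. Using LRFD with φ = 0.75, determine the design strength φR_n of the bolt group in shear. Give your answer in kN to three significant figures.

A_b = π × 30² / 4 = 706.9 mm².
R_n = F_nv · A_b · n · n_s = 469 × 706.9 × 2 × 1 / 1000 = 663 kN.
Design strength φR_n = 0.75 × 663 = 497 kN.

497 kN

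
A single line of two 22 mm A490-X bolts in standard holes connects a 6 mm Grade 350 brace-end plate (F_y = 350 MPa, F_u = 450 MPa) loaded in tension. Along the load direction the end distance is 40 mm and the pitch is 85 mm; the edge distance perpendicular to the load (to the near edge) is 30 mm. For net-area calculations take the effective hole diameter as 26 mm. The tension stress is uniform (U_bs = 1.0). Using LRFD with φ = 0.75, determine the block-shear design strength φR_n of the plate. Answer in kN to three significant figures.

Shear plane L_v = 40 + 1·85 = 125 mm; A_gv = 125 × 6 = 750 mm².
A_nv = (125 − 1.5·26) × 6 = 516 mm².
A_nt = (30 − 0.5·26) × 6 = 102 mm².
0.6 F_u A_nv = 139.3 kN; 0.6 F_y A_gv = 157.5 kN → shear rupture governs the shear term.
R_n = 139.3 + 1.0 × 450 × 102 / 1000 = 185.2 kN.
Design strength φR_n = 0.75 × 185.2 = 139 kN.

139 kN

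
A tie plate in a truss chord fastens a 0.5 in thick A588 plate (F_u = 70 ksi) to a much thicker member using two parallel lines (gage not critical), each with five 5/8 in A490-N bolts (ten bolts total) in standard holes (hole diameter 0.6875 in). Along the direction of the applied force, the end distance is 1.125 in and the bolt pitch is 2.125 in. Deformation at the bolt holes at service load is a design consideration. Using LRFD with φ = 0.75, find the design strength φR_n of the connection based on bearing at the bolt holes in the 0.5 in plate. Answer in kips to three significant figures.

Per bolt r_n = 1.2 l_c t F_u ≤ 2.4 d t F_u; upper limit = 2.4 × 0.625 × 0.5 × 70 = 52.5 kips.
Edge bolt: l_c = 1.125 − 0.6875/2 = 0.7812 in → 1.2 × 0.7812 × 0.5 × 70 = 32.81 → r_n = 32.81 kips.
Interior bolts: l_c = 2.125 − 0.6875 = 1.438 in → 1.2 × 1.438 × 0.5 × 70 = 60.37 → r_n = 52.5 kips.
R_n = 2 × 32.81 + 8 × 52.5 = 485.6 kips.
Design strength φR_n = 0.75 × 485.6 = 364 kips.

364 kips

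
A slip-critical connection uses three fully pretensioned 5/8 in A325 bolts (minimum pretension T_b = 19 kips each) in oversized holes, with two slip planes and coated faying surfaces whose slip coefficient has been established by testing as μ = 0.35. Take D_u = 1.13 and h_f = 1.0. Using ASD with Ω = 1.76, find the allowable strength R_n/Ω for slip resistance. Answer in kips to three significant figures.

25.6 kips

R_n = μ · D_u · h_f · T_b · n_s · n_b = 0.35 × 1.13 × 1.0 × 19 × 2 × 3 = 45.09 kips.
Allowable strength R_n/Ω = 45.09 / 1.76 = 25.6 kips.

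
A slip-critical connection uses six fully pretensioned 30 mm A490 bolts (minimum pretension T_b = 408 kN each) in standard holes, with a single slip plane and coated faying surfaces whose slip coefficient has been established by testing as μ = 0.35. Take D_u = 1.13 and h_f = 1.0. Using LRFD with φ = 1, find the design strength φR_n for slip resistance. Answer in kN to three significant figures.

R_n = μ · D_u · h_f · T_b · n_s · n_b = 0.35 × 1.13 × 1.0 × 408 × 1 × 6 = 968.2 kN.
Design strength φR_n = 1 × 968.2 = 968 kN.

968 kN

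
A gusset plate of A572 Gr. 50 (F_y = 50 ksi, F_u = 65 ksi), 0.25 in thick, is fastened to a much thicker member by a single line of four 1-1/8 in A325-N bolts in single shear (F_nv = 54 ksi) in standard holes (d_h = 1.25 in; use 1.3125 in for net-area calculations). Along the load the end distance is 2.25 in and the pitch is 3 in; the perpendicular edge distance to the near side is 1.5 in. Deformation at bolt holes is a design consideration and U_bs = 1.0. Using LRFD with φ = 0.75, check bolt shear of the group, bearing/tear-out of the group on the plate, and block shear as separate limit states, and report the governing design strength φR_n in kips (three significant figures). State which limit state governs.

59 kips (block shear governs)

Bolt shear: A_b = π·1.125²/4 = 0.994 in²; R_n = 54 × 0.994 × 4 × 1 = 214.7 kips → 0.75 × 214.7 = 161 kips.
Bearing: edge l_c = 1.625, r_n = 31.69 kips; interior l_c = 1.75, r_n = 34.12 kips; R_n = 31.69 + 3·34.12 = 134.1 kips → 101 kips.
Block shear: A_gv = 2.812, A_nv = 1.664, A_nt = 0.2109 in²; R_n = min(0.6F_uA_nv, 0.6F_yA_gv) + U_bs·F_u·A_nt = 78.61 kips → 59 kips.
Block shear governs: 59 kips.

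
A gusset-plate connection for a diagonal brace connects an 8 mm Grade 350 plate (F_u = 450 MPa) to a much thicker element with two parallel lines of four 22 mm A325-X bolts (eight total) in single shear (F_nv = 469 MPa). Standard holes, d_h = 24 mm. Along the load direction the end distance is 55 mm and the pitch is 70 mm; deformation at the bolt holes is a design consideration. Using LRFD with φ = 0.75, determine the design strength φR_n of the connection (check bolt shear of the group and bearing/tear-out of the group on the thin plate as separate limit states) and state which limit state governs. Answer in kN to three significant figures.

Bolt shear: A_b = π·22²/4 = 380.1 mm²; R_n = 469 × 380.1 × 8 × 1 / 1000 = 1426 kN → 0.75 × 1426 = 1070 kN.
Bearing (1.2 l_c t F_u ≤ 2.4 d t F_u): upper limit = 2.4·22·8·450 / 1000 = 190.1 kN.
  Edge l_c = 55 − 24/2 = 43 → r_n = 185.8 kN; interior l_c = 70 − 24 = 46 → r_n = 190.1 kN.
  R_n,bearing = 2·185.8 + 6·190.1 = 1512 kN → 0.75 × 1512 = 1130 kN.
Bolt shear governs: 1070 kN.

1070 kN (bolt shear governs)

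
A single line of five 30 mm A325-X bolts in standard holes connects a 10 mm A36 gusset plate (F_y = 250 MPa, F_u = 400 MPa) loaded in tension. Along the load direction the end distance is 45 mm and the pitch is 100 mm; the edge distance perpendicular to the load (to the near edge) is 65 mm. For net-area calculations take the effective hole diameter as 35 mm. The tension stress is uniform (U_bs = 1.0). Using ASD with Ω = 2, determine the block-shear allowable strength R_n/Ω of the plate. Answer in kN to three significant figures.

Shear plane L_v = 45 + 4·100 = 445 mm; A_gv = 445 × 10 = 4450 mm².
A_nv = (445 − 4.5·35) × 10 = 2875 mm².
A_nt = (65 − 0.5·35) × 10 = 475 mm².
0.6 F_u A_nv = 690 kN; 0.6 F_y A_gv = 667.5 kN → shear yielding governs the shear term.
R_n = 667.5 + 1.0 × 400 × 475 / 1000 = 857.5 kN.
Allowable strength R_n/Ω = 857.5 / 2 = 429 kN.

429 kN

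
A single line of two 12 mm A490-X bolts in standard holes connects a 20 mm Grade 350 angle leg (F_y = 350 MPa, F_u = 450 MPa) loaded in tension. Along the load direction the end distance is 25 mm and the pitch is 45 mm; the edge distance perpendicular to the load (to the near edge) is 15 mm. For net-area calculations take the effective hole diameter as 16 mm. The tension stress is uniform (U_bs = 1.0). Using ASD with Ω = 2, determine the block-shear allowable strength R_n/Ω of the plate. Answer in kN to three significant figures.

156 kN

Shear plane L_v = 25 + 1·45 = 70 mm; A_gv = 70 × 20 = 1400 mm².
A_nv = (70 − 1.5·16) × 20 = 920 mm².
A_nt = (15 − 0.5·16) × 20 = 140 mm².
0.6 F_u A_nv = 248.4 kN; 0.6 F_y A_gv = 294 kN → shear rupture governs the shear term.
R_n = 248.4 + 1.0 × 450 × 140 / 1000 = 311.4 kN.
Allowable strength R_n/Ω = 311.4 / 2 = 156 kN.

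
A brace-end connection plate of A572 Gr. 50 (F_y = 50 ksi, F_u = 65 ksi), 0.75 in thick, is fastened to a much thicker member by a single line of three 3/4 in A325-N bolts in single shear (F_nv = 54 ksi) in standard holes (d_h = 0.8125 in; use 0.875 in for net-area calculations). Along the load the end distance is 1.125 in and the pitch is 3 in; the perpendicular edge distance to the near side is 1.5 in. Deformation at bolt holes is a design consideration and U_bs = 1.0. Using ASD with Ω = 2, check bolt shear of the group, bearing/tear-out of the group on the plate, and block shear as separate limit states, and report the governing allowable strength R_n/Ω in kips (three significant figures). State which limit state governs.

35.8 kips (bolt shear governs)

Bolt shear: A_b = π·0.75²/4 = 0.4418 in²; R_n = 54 × 0.4418 × 3 × 1 = 71.57 kips → 71.57 / 2 = 35.8 kips.
Bearing: edge l_c = 0.7188, r_n = 42.05 kips; interior l_c = 2.188, r_n = 87.75 kips; R_n = 42.05 + 2·87.75 = 217.5 kips → 109 kips.
Block shear: A_gv = 5.344, A_nv = 3.703, A_nt = 0.7969 in²; R_n = min(0.6F_uA_nv, 0.6F_yA_gv) + U_bs·F_u·A_nt = 196.2 kips → 98.1 kips.
Bolt shear governs: 35.8 kips.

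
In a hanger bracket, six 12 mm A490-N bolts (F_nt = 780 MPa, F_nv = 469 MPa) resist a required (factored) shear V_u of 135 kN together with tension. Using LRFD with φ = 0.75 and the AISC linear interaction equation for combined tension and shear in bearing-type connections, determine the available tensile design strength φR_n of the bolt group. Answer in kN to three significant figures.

A_b = π·12²/4 = 113.1 mm²; f_rv = 135 × 1000 / (6 × 113.1) = 198.9 MPa.
F'_nt = 1.3 F_nt − (F_nt / φF_nv) f_rv = 1.3·780 − (780/(0.75·469))·198.9 = 572.8 MPa, capped at F_nt → F'_nt = 572.8 MPa.
R_n = F'_nt · A_b · n = 572.8 × 113.1 × 6 / 1000 = 388.7 kN.
Design strength φR_n = 0.75 × 388.7 = 292 kN.

292 kN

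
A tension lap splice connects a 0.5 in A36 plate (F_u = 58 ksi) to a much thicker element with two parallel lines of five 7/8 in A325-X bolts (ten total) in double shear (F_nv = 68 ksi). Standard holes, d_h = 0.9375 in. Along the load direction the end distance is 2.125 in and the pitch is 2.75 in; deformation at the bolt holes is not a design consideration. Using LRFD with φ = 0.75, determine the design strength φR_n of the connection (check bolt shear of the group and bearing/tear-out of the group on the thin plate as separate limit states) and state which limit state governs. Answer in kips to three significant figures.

Bolt shear: A_b = π·0.875²/4 = 0.6013 in²; R_n = 68 × 0.6013 × 10 × 2 = 817.8 kips → 0.75 × 817.8 = 613 kips.
Bearing (1.5 l_c t F_u ≤ 3.0 d t F_u): upper limit = 3.0·0.875·0.5·58 = 76.12 kips.
  Edge l_c = 2.125 − 0.9375/2 = 1.656 → r_n = 72.05 kips; interior l_c = 2.75 − 0.9375 = 1.812 → r_n = 76.12 kips.
  R_n,bearing = 2·72.05 + 8·76.12 = 753.1 kips → 0.75 × 753.1 = 565 kips.
Bearing governs: 565 kips.

565 kips (bearing governs)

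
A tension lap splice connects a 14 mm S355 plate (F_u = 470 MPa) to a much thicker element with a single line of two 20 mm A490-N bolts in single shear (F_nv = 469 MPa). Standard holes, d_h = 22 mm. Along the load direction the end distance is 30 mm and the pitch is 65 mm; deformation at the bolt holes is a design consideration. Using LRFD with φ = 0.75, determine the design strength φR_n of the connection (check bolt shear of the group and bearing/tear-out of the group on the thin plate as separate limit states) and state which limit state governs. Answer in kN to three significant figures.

221 kN (bolt shear governs)

Bolt shear: A_b = π·20²/4 = 314.2 mm²; R_n = 469 × 314.2 × 2 × 1 / 1000 = 294.7 kN → 0.75 × 294.7 = 221 kN.
Bearing (1.2 l_c t F_u ≤ 2.4 d t F_u): upper limit = 2.4·20·14·470 / 1000 = 315.8 kN.
  Edge l_c = 30 − 22/2 = 19 → r_n = 150 kN; interior l_c = 65 − 22 = 43 → r_n = 315.8 kN.
  R_n,bearing = 1·150 + 1·315.8 = 465.9 kN → 0.75 × 465.9 = 349 kN.
Bolt shear governs: 221 kN.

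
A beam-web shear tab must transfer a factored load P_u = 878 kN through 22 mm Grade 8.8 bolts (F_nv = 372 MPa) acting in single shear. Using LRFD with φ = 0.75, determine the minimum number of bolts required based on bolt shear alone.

A_b = π·22²/4 = 380.1 mm².
Per-bolt design strength φR_n = 0.75 × 372 × 380.1 × 1 / 1000 = 106.1 kN.
n ≥ 878 / 106.1 = 8.279 → use 9 bolts.

9 bolts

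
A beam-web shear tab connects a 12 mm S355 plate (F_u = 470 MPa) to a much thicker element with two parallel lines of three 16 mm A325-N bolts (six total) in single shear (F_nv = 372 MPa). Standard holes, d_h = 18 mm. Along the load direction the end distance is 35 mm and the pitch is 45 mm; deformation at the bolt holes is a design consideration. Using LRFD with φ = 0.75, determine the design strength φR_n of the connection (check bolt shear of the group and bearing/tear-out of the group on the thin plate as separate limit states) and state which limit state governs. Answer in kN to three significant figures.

337 kN (bolt shear governs)

Bolt shear: A_b = π·16²/4 = 201.1 mm²; R_n = 372 × 201.1 × 6 × 1 / 1000 = 448.8 kN → 0.75 × 448.8 = 337 kN.
Bearing (1.2 l_c t F_u ≤ 2.4 d t F_u): upper limit = 2.4·16·12·470 / 1000 = 216.6 kN.
  Edge l_c = 35 − 18/2 = 26 → r_n = 176 kN; interior l_c = 45 − 18 = 27 → r_n = 182.7 kN.
  R_n,bearing = 2·176 + 4·182.7 = 1083 kN → 0.75 × 1083 = 812 kN.
Bolt shear governs: 337 kN.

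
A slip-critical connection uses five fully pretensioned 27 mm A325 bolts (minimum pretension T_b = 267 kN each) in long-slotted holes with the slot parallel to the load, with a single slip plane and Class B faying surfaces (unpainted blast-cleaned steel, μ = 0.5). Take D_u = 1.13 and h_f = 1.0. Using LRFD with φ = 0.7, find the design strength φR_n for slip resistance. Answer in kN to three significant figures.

528 kN

R_n = μ · D_u · h_f · T_b · n_s · n_b = 0.5 × 1.13 × 1.0 × 267 × 1 × 5 = 754.3 kN.
Design strength φR_n = 0.7 × 754.3 = 528 kN.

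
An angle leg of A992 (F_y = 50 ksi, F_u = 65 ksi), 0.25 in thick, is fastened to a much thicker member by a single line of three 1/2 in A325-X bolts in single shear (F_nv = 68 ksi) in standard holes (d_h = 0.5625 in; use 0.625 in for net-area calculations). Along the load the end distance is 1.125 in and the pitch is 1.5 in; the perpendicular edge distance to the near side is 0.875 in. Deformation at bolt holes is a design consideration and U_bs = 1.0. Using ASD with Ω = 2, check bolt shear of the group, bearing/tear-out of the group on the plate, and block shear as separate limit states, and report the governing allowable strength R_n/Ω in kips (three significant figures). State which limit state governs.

Bolt shear: A_b = π·0.5²/4 = 0.1963 in²; R_n = 68 × 0.1963 × 3 × 1 = 40.06 kips → 40.06 / 2 = 20 kips.
Bearing: edge l_c = 0.8438, r_n = 16.45 kips; interior l_c = 0.9375, r_n = 18.28 kips; R_n = 16.45 + 2·18.28 = 53.02 kips → 26.5 kips.
Block shear: A_gv = 1.031, A_nv = 0.6406, A_nt = 0.1406 in²; R_n = min(0.6F_uA_nv, 0.6F_yA_gv) + U_bs·F_u·A_nt = 34.12 kips → 17.1 kips.
Block shear governs: 17.1 kips.

17.1 kips (block shear governs)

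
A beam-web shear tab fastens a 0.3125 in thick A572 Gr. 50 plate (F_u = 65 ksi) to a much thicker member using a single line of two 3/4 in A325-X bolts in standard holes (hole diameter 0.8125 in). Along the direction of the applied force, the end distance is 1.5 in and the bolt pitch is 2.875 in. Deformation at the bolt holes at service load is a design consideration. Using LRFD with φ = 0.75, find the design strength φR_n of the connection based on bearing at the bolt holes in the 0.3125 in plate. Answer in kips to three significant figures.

Per bolt r_n = 1.2 l_c t F_u ≤ 2.4 d t F_u; upper limit = 2.4 × 0.75 × 0.3125 × 65 = 36.56 kips.
Edge bolt: l_c = 1.5 − 0.8125/2 = 1.094 in → 1.2 × 1.094 × 0.3125 × 65 = 26.66 → r_n = 26.66 kips.
Interior bolts: l_c = 2.875 − 0.8125 = 2.062 in → 1.2 × 2.062 × 0.3125 × 65 = 50.27 → r_n = 36.56 kips.
R_n = 1 × 26.66 + 1 × 36.56 = 63.22 kips.
Design strength φR_n = 0.75 × 63.22 = 47.4 kips.

47.4 kips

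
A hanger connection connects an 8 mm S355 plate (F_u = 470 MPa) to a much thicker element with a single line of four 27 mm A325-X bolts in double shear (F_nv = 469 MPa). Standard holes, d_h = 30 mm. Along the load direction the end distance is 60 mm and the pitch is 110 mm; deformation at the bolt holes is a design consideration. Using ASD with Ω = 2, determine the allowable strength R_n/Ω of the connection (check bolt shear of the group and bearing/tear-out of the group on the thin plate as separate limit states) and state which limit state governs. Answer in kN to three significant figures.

Bolt shear: A_b = π·27²/4 = 572.6 mm²; R_n = 469 × 572.6 × 4 × 2 / 1000 = 2148 kN → 2148 / 2 = 1070 kN.
Bearing (1.2 l_c t F_u ≤ 2.4 d t F_u): upper limit = 2.4·27·8·470 / 1000 = 243.6 kN.
  Edge l_c = 60 − 30/2 = 45 → r_n = 203 kN; interior l_c = 110 − 30 = 80 → r_n = 243.6 kN.
  R_n,bearing = 1·203 + 3·243.6 = 934 kN → 934 / 2 = 467 kN.
Bearing governs: 467 kN.

467 kN (bearing governs)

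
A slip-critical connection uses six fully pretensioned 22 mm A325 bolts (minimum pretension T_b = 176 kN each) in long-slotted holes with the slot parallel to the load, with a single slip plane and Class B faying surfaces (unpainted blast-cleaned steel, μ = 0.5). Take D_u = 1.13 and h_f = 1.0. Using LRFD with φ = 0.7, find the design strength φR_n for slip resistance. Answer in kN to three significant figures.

R_n = μ · D_u · h_f · T_b · n_s · n_b = 0.5 × 1.13 × 1.0 × 176 × 1 × 6 = 596.6 kN.
Design strength φR_n = 0.7 × 596.6 = 418 kN.

418 kN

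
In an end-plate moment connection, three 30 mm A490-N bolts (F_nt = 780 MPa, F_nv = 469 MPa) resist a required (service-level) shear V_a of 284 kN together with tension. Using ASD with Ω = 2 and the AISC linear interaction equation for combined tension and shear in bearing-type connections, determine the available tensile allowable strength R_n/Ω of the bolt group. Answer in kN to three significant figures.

603 kN

A_b = π·30²/4 = 706.9 mm²; f_rv = 284 × 1000 / (3 × 706.9) = 133.9 MPa.
F'_nt = 1.3 F_nt − (Ω F_nt / F_nv) f_rv = 1.3·780 − (2·780/469)·133.9 = 568.5 MPa, capped at F_nt → F'_nt = 568.5 MPa.
R_n = F'_nt · A_b · n = 568.5 × 706.9 × 3 / 1000 = 1206 kN.
Allowable strength R_n/Ω = 1206 / 2 = 603 kN.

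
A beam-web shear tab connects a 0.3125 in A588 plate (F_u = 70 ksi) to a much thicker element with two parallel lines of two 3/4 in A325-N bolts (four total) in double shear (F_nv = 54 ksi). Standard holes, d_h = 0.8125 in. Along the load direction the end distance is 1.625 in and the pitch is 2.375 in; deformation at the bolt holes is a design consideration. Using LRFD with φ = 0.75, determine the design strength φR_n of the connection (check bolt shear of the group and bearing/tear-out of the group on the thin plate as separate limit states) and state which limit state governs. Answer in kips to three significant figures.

107 kips (bearing governs)

Bolt shear: A_b = π·0.75²/4 = 0.4418 in²; R_n = 54 × 0.4418 × 4 × 2 = 190.9 kips → 0.75 × 190.9 = 143 kips.
Bearing (1.2 l_c t F_u ≤ 2.4 d t F_u): upper limit = 2.4·0.75·0.3125·70 = 39.38 kips.
  Edge l_c = 1.625 − 0.8125/2 = 1.219 → r_n = 31.99 kips; interior l_c = 2.375 − 0.8125 = 1.562 → r_n = 39.38 kips.
  R_n,bearing = 2·31.99 + 2·39.38 = 142.7 kips → 0.75 × 142.7 = 107 kips.
Bearing governs: 107 kips.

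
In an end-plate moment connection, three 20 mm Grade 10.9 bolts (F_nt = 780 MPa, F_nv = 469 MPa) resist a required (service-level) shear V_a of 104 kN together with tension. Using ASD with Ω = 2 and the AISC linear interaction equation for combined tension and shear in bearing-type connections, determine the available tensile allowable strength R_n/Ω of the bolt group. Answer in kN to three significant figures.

A_b = π·20²/4 = 314.2 mm²; f_rv = 104 × 1000 / (3 × 314.2) = 110.3 MPa.
F'_nt = 1.3 F_nt − (Ω F_nt / F_nv) f_rv = 1.3·780 − (2·780/469)·110.3 = 647 MPa, capped at F_nt → F'_nt = 647 MPa.
R_n = F'_nt · A_b · n = 647 × 314.2 × 3 / 1000 = 609.7 kN.
Allowable strength R_n/Ω = 609.7 / 2 = 305 kN.

305 kN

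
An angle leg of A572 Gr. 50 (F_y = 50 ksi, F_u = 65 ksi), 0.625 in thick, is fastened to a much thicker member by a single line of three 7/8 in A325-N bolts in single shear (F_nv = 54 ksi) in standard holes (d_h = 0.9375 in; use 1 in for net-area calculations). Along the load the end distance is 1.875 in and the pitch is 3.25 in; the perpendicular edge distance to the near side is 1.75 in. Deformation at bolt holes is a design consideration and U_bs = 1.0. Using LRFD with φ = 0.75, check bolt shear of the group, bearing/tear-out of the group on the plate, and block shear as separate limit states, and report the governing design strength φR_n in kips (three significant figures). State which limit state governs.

73.1 kips (bolt shear governs)

Bolt shear: A_b = π·0.875²/4 = 0.6013 in²; R_n = 54 × 0.6013 × 3 × 1 = 97.41 kips → 0.75 × 97.41 = 73.1 kips.
Bearing: edge l_c = 1.406, r_n = 68.55 kips; interior l_c = 2.312, r_n = 85.31 kips; R_n = 68.55 + 2·85.31 = 239.2 kips → 179 kips.
Block shear: A_gv = 5.234, A_nv = 3.672, A_nt = 0.7812 in²; R_n = min(0.6F_uA_nv, 0.6F_yA_gv) + U_bs·F_u·A_nt = 194 kips → 145 kips.
Bolt shear governs: 73.1 kips.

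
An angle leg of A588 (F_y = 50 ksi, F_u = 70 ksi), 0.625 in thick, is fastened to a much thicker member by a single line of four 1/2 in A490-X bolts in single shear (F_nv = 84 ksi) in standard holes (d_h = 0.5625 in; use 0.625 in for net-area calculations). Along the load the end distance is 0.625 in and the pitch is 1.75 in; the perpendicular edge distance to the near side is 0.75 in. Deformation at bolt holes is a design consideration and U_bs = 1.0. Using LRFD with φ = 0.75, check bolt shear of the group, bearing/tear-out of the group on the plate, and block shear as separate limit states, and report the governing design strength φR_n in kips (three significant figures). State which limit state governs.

Bolt shear: A_b = π·0.5²/4 = 0.1963 in²; R_n = 84 × 0.1963 × 4 × 1 = 65.97 kips → 0.75 × 65.97 = 49.5 kips.
Bearing: edge l_c = 0.3438, r_n = 18.05 kips; interior l_c = 1.188, r_n = 52.5 kips; R_n = 18.05 + 3·52.5 = 175.5 kips → 132 kips.
Block shear: A_gv = 3.672, A_nv = 2.305, A_nt = 0.2734 in²; R_n = min(0.6F_uA_nv, 0.6F_yA_gv) + U_bs·F_u·A_nt = 115.9 kips → 87 kips.
Bolt shear governs: 49.5 kips.

49.5 kips (bolt shear governs)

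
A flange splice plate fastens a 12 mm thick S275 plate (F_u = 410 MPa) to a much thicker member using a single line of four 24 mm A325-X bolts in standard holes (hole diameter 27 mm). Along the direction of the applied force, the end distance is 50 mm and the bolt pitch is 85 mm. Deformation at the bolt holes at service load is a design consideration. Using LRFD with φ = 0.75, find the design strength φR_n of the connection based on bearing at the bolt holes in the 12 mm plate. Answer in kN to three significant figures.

Per bolt r_n = 1.2 l_c t F_u ≤ 2.4 d t F_u; upper limit = 2.4 × 24 × 12 × 410 / 1000 = 283.4 kN.
Edge bolt: l_c = 50 − 27/2 = 36.5 mm → 1.2 × 36.5 × 12 × 410 / 1000 = 215.5 → r_n = 215.5 kN.
Interior bolts: l_c = 85 − 27 = 58 mm → 1.2 × 58 × 12 × 410 / 1000 = 342.4 → r_n = 283.4 kN.
R_n = 1 × 215.5 + 3 × 283.4 = 1066 kN.
Design strength φR_n = 0.75 × 1066 = 799 kN.

799 kN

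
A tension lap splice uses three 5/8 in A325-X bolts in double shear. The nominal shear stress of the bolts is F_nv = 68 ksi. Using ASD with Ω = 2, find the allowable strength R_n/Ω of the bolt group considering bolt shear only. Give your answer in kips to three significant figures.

A_b = π × 0.625² / 4 = 0.3068 in².
R_n = F_nv · A_b · n · n_s = 68 × 0.3068 × 3 × 2 = 125.2 kips.
Allowable strength R_n/Ω = 125.2 / 2 = 62.6 kips.

62.6 kips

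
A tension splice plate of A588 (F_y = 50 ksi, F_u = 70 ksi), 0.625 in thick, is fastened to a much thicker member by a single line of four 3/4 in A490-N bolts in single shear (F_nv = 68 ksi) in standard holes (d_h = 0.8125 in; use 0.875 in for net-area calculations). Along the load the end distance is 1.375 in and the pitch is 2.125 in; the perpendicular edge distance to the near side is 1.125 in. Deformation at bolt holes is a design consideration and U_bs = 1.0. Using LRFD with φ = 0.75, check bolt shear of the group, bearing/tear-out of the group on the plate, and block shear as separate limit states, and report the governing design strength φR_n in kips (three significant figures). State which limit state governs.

Bolt shear: A_b = π·0.75²/4 = 0.4418 in²; R_n = 68 × 0.4418 × 4 × 1 = 120.2 kips → 0.75 × 120.2 = 90.1 kips.
Bearing: edge l_c = 0.9688, r_n = 50.86 kips; interior l_c = 1.312, r_n = 68.91 kips; R_n = 50.86 + 3·68.91 = 257.6 kips → 193 kips.
Block shear: A_gv = 4.844, A_nv = 2.93, A_nt = 0.4297 in²; R_n = min(0.6F_uA_nv, 0.6F_yA_gv) + U_bs·F_u·A_nt = 153.1 kips → 115 kips.
Bolt shear governs: 90.1 kips.

90.1 kips (bolt shear governs)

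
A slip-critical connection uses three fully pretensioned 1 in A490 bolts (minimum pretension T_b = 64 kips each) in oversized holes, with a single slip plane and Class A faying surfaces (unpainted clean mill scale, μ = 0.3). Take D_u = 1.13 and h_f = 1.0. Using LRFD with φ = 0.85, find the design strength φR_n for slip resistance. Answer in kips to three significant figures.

R_n = μ · D_u · h_f · T_b · n_s · n_b = 0.3 × 1.13 × 1.0 × 64 × 1 × 3 = 65.09 kips.
Design strength φR_n = 0.85 × 65.09 = 55.3 kips.

55.3 kips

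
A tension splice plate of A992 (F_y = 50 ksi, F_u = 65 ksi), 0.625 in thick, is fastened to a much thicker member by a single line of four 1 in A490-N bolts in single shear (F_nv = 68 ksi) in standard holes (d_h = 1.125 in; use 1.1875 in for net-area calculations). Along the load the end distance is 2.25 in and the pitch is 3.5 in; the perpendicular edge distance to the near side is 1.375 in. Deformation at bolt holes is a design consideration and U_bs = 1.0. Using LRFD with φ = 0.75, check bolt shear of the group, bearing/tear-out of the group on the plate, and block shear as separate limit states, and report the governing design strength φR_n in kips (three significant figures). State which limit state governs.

Bolt shear: A_b = π·1²/4 = 0.7854 in²; R_n = 68 × 0.7854 × 4 × 1 = 213.6 kips → 0.75 × 213.6 = 160 kips.
Bearing: edge l_c = 1.688, r_n = 82.27 kips; interior l_c = 2.375, r_n = 97.5 kips; R_n = 82.27 + 3·97.5 = 374.8 kips → 281 kips.
Block shear: A_gv = 7.969, A_nv = 5.371, A_nt = 0.4883 in²; R_n = min(0.6F_uA_nv, 0.6F_yA_gv) + U_bs·F_u·A_nt = 241.2 kips → 181 kips.
Bolt shear governs: 160 kips.

160 kips (bolt shear governs)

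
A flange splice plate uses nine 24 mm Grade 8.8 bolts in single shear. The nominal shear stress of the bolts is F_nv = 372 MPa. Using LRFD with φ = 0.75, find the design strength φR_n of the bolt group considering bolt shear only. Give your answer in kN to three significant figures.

1140 kN

A_b = π × 24² / 4 = 452.4 mm².
R_n = F_nv · A_b · n · n_s = 372 × 452.4 × 9 × 1 / 1000 = 1515 kN.
Design strength φR_n = 0.75 × 1515 = 1140 kN.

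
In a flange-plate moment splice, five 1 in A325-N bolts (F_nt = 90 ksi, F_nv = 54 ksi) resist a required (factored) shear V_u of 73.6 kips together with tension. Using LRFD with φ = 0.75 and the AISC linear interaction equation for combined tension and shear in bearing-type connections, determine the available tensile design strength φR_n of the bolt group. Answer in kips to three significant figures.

A_b = π·1²/4 = 0.7854 in²; f_rv = 73.6 / (5 × 0.7854) = 18.74 ksi.
F'_nt = 1.3 F_nt − (F_nt / φF_nv) f_rv = 1.3·90 − (90/(0.75·54))·18.74 = 75.35 ksi, capped at F_nt → F'_nt = 75.35 ksi.
R_n = F'_nt · A_b · n = 75.35 × 0.7854 × 5 = 295.9 kips.
Design strength φR_n = 0.75 × 295.9 = 222 kips.

222 kips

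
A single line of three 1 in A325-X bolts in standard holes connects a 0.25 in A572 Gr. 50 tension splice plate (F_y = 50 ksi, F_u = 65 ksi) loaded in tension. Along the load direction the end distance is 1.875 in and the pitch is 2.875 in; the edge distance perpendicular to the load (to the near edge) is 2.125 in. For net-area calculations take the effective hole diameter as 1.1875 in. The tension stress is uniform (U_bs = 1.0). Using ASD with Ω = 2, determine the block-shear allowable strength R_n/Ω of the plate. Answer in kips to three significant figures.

Shear plane L_v = 1.875 + 2·2.875 = 7.625 in; A_gv = 7.625 × 0.25 = 1.906 in².
A_nv = (7.625 − 2.5·1.1875) × 0.25 = 1.164 in².
A_nt = (2.125 − 0.5·1.1875) × 0.25 = 0.3828 in².
0.6 F_u A_nv = 45.4 kips; 0.6 F_y A_gv = 57.19 kips → shear rupture governs the shear term.
R_n = 45.4 + 1.0 × 65 × 0.3828 = 70.28 kips.
Allowable strength R_n/Ω = 70.28 / 2 = 35.1 kips.

35.1 kips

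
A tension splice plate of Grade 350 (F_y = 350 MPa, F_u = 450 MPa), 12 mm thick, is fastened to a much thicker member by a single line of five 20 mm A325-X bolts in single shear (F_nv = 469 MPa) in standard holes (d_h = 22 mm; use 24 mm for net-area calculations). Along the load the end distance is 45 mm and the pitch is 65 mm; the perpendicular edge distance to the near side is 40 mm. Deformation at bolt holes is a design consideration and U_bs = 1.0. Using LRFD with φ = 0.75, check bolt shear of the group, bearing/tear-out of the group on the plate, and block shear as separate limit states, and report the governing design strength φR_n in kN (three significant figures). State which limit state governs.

553 kN (bolt shear governs)

Bolt shear: A_b = π·20²/4 = 314.2 mm²; R_n = 469 × 314.2 × 5 × 1 / 1000 = 736.7 kN → 0.75 × 736.7 = 553 kN.
Bearing: edge l_c = 34, r_n = 220.3 kN; interior l_c = 43, r_n = 259.2 kN; R_n = 220.3 + 4·259.2 = 1257 kN → 943 kN.
Block shear: A_gv = 3660, A_nv = 2364, A_nt = 336 mm²; R_n = min(0.6F_uA_nv, 0.6F_yA_gv) + U_bs·F_u·A_nt = 789.5 kN → 592 kN.
Bolt shear governs: 553 kN.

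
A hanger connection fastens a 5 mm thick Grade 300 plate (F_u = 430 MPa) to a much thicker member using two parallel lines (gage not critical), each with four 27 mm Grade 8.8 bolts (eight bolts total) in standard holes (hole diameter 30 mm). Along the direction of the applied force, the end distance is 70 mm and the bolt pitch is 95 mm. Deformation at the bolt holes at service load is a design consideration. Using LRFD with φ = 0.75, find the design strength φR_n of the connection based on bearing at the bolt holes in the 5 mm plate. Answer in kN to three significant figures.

Per bolt r_n = 1.2 l_c t F_u ≤ 2.4 d t F_u; upper limit = 2.4 × 27 × 5 × 430 / 1000 = 139.3 kN.
Edge bolt: l_c = 70 − 30/2 = 55 mm → 1.2 × 55 × 5 × 430 / 1000 = 141.9 → r_n = 139.3 kN.
Interior bolts: l_c = 95 − 30 = 65 mm → 1.2 × 65 × 5 × 430 / 1000 = 167.7 → r_n = 139.3 kN.
R_n = 2 × 139.3 + 6 × 139.3 = 1115 kN.
Design strength φR_n = 0.75 × 1115 = 836 kN.

836 kN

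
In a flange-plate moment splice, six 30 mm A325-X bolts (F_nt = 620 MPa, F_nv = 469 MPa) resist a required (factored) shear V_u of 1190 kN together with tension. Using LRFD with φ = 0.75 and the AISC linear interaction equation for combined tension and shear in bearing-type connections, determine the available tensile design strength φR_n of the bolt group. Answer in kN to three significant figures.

991 kN

A_b = π·30²/4 = 706.9 mm²; f_rv = 1190 × 1000 / (6 × 706.9) = 280.6 MPa.
F'_nt = 1.3 F_nt − (F_nt / φF_nv) f_rv = 1.3·620 − (620/(0.75·469))·280.6 = 311.4 MPa, capped at F_nt → F'_nt = 311.4 MPa.
R_n = F'_nt · A_b · n = 311.4 × 706.9 × 6 / 1000 = 1321 kN.
Design strength φR_n = 0.75 × 1321 = 991 kN.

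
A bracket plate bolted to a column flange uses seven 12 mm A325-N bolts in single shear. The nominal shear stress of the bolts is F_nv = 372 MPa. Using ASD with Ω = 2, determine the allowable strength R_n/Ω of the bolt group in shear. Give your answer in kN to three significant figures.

147 kN

A_b = π × 12² / 4 = 113.1 mm².
R_n = F_nv · A_b · n · n_s = 372 × 113.1 × 7 × 1 / 1000 = 294.5 kN.
Allowable strength R_n/Ω = 294.5 / 2 = 147 kN.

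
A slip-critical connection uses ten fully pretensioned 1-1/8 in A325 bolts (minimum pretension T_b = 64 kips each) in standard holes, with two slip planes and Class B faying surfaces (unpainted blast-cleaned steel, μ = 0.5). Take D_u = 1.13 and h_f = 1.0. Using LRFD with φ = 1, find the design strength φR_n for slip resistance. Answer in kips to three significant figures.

723 kips

R_n = μ · D_u · h_f · T_b · n_s · n_b = 0.5 × 1.13 × 1.0 × 64 × 2 × 10 = 723.2 kips.
Design strength φR_n = 1 × 723.2 = 723 kips.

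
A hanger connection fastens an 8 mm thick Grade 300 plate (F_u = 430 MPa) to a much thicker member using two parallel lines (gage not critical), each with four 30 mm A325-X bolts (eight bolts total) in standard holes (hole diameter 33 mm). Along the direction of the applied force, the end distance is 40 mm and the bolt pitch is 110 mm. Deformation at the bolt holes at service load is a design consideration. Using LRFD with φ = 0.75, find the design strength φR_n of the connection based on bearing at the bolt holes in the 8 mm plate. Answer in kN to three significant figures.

1260 kN

Per bolt r_n = 1.2 l_c t F_u ≤ 2.4 d t F_u; upper limit = 2.4 × 30 × 8 × 430 / 1000 = 247.7 kN.
Edge bolt: l_c = 40 − 33/2 = 23.5 mm → 1.2 × 23.5 × 8 × 430 / 1000 = 97.01 → r_n = 97.01 kN.
Interior bolts: l_c = 110 − 33 = 77 mm → 1.2 × 77 × 8 × 430 / 1000 = 317.9 → r_n = 247.7 kN.
R_n = 2 × 97.01 + 6 × 247.7 = 1680 kN.
Design strength φR_n = 0.75 × 1680 = 1260 kN.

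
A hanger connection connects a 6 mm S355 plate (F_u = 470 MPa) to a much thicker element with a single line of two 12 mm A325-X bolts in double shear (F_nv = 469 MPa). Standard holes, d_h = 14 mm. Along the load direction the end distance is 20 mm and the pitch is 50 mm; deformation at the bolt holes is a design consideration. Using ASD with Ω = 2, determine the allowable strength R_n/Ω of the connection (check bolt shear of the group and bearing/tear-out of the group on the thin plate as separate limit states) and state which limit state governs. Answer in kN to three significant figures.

62.6 kN (bearing governs)

Bolt shear: A_b = π·12²/4 = 113.1 mm²; R_n = 469 × 113.1 × 2 × 2 / 1000 = 212.2 kN → 212.2 / 2 = 106 kN.
Bearing (1.2 l_c t F_u ≤ 2.4 d t F_u): upper limit = 2.4·12·6·470 / 1000 = 81.22 kN.
  Edge l_c = 20 − 14/2 = 13 → r_n = 43.99 kN; interior l_c = 50 − 14 = 36 → r_n = 81.22 kN.
  R_n,bearing = 1·43.99 + 1·81.22 = 125.2 kN → 125.2 / 2 = 62.6 kN.
Bearing governs: 62.6 kN.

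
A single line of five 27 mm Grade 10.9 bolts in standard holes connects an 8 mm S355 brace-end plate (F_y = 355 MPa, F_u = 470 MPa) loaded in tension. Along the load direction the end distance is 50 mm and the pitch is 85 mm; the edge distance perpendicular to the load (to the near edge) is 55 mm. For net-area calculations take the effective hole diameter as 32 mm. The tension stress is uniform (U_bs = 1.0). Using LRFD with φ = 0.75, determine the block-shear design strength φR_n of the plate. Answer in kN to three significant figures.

Shear plane L_v = 50 + 4·85 = 390 mm; A_gv = 390 × 8 = 3120 mm².
A_nv = (390 − 4.5·32) × 8 = 1968 mm².
A_nt = (55 − 0.5·32) × 8 = 312 mm².
0.6 F_u A_nv = 555 kN; 0.6 F_y A_gv = 664.6 kN → shear rupture governs the shear term.
R_n = 555 + 1.0 × 470 × 312 / 1000 = 701.6 kN.
Design strength φR_n = 0.75 × 701.6 = 526 kN.

526 kN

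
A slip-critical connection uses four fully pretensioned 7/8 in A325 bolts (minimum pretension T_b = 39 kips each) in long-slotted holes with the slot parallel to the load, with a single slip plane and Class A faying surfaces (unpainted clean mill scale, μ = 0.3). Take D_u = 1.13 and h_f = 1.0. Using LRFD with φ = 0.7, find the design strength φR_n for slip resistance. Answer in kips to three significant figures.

R_n = μ · D_u · h_f · T_b · n_s · n_b = 0.3 × 1.13 × 1.0 × 39 × 1 × 4 = 52.88 kips.
Design strength φR_n = 0.7 × 52.88 = 37 kips.

37 kips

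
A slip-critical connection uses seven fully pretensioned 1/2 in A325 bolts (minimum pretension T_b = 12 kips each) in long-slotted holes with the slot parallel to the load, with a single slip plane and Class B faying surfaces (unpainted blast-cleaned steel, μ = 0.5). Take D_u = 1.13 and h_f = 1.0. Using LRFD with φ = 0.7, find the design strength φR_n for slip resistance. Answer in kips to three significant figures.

33.2 kips

R_n = μ · D_u · h_f · T_b · n_s · n_b = 0.5 × 1.13 × 1.0 × 12 × 1 × 7 = 47.46 kips.
Design strength φR_n = 0.7 × 47.46 = 33.2 kips.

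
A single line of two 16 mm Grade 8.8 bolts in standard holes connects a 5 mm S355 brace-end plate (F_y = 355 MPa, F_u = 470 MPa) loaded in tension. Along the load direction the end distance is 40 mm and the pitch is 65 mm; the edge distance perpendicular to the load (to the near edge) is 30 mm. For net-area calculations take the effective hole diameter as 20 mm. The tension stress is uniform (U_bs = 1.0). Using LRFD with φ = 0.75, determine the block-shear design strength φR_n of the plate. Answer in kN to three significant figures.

115 kN

Shear plane L_v = 40 + 1·65 = 105 mm; A_gv = 105 × 5 = 525 mm².
A_nv = (105 − 1.5·20) × 5 = 375 mm².
A_nt = (30 − 0.5·20) × 5 = 100 mm².
0.6 F_u A_nv = 105.8 kN; 0.6 F_y A_gv = 111.8 kN → shear rupture governs the shear term.
R_n = 105.8 + 1.0 × 470 × 100 / 1000 = 152.8 kN.
Design strength φR_n = 0.75 × 152.8 = 115 kN.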